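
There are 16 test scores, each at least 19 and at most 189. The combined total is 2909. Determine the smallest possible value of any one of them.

74

Minimizing one value means maximizing the remaining 15.
The other 15 contribute at most 15 × 189 = 2835, leaving at least 2909 − 2835 = 74.
Since 74 ≥ 19, this is achievable: one at 74 and 15 at 189.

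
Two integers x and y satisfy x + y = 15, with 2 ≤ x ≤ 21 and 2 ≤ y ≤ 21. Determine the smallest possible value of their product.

26

xy = x(15 − x) is concave in x, so over [2, 13] it is minimized at an endpoint.
The extreme feasible split is x = 2, y = 13, giving xy = 26.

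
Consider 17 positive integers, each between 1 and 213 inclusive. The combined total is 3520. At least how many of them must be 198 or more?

11

If only k of them are at least 198, the other 17 − k are at most 197, so the total is at most k·213 + (17 − k)·197.
This must reach 3520, so k·213 + (17 − k)·197 ≥ 3520, giving k ≥ 11.
Exactly 11 works: 11 values at 213 and 6 at 197 total 3525; lower one of the high values by 5 (still ≥ 198) to hit 3520.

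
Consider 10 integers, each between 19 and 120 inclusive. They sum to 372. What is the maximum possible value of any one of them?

To make one integer as large as possible, make the other 9 as small as possible.
The other 9 contribute at least 9 × 19 = 171, leaving at most 372 − 171 = 201.
But each integer is capped at 120, so the maximum is 120.
Achievable: one at 120 and the other 9 totalling 252, which fits since 9 × 19 ≤ 252 ≤ 9 × 120.

120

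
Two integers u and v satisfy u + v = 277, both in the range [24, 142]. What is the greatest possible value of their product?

For a fixed sum, the product uv is largest when u and v are as close as possible.
Taking u = 138 and v = 139 (both in [24, 142]) gives uv = 19182.

19182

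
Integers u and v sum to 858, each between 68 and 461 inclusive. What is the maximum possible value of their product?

With u + v fixed, uv peaks when the two are closest together.
Taking u = 429 and v = 429 (both in [68, 461]) gives uv = 184041.

184041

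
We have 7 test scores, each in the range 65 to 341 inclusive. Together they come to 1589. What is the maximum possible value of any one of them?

341

Maximizing one value means minimizing the remaining 6.
The other 6 contribute at least 6 × 65 = 390, leaving at most 1589 − 390 = 1199.
But each score is capped at 341, so the maximum is 341.
Achievable: one at 341 and the other 6 totalling 1248, which fits since 6 × 65 ≤ 1248 ≤ 6 × 341.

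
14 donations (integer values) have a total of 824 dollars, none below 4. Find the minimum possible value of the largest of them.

59

Some value must be at least ⌈824/14⌉ = 59, since 14 × 58 = 812 < 824.
Taking 2 copies of 58 and 12 copies of 59 gives exactly 824, so 59 is attained.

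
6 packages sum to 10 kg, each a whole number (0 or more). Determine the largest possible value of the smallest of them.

1

If every one of the 6 were at least 2, the total would be at least 6 × 2 = 12 > 10.
Taking 2 copies of 1 and 4 copies of 2 gives exactly 10, so 1 is attained.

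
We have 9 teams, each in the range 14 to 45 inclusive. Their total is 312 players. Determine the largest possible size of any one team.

45

To make one team as large as possible, make the other 8 as small as possible.
The other 8 contribute at least 8 × 14 = 112, leaving at most 312 − 112 = 200.
But each team is capped at 45, so the maximum is 45.
Achievable: one at 45 and the other 8 totalling 267, which fits since 8 × 14 ≤ 267 ≤ 8 × 45.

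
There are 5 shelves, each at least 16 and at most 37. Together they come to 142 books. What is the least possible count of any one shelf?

To make one shelf as small as possible, make the other 4 as large as possible.
The other 4 can take up 4 × 37 = 148 ≥ 142 − 16, so one shelf can sit at its floor of 16.
Achievable: one at 16 and the other 4 totalling 126, which fits since 4 × 16 ≤ 126 ≤ 4 × 37.

16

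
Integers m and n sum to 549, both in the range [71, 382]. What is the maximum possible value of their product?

For a fixed sum, the product mn is largest when m and n are as close as possible.
Taking m = 274 and n = 275 (both in [71, 382]) gives mn = 75350.

75350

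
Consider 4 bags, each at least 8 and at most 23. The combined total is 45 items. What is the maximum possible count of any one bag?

21

To make one bag as large as possible, make the other 3 as small as possible.
The other 3 contribute at least 3 × 8 = 24, leaving at most 45 − 24 = 21.
Since 21 ≤ 23, this is achievable: one at 21 and 3 at 8.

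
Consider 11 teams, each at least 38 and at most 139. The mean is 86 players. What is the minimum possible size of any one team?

38

To make one team as small as possible, make the other 10 as large as possible.
The total is 11 × 86 = 946.
The other 10 can take up 10 × 139 = 1390 ≥ 946 − 38, so one team can sit at its floor of 38.
Achievable: one at 38 and the other 10 totalling 908, which fits since 10 × 38 ≤ 908 ≤ 10 × 139.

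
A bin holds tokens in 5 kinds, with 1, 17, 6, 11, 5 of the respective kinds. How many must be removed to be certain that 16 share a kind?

39

In the worst case you take as many as possible of each kind without reaching 16: 1 + 15 + 6 + 11 + 5 = 38.
The next one must give 16 of some kind, so 38 + 1 = 39.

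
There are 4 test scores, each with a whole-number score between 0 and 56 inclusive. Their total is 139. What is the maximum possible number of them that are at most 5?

Each value at 5 or below falls at least 56 − 5 = 51 short of the ceiling 56.
The ceiling total is 4 × 56 = 224, and we need 139, so at most ⌊(224 − 139)/51⌋ = 1 can be that low.
k = 1 is achieved by 1 value at 5 and 3 at 56, total 173; lower one of the 56's by 34 (still > 5) to reach 139.

1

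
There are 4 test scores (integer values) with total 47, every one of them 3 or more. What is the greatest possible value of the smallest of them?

The 4 values sum to 47, so their minimum is at most ⌊47/4⌋ = 11.
Equality holds with 1 value of 11 and 3 values of 12.

11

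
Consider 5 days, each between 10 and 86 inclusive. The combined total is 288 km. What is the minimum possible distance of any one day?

10

Minimizing one value means maximizing the remaining 4.
The other 4 can take up 4 × 86 = 344 ≥ 288 − 10, so one day can sit at its floor of 10.
Achievable: one at 10 and the other 4 totalling 278, which fits since 4 × 10 ≤ 278 ≤ 4 × 86.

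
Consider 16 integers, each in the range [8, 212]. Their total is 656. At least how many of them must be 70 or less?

8

If only k of them are at most 70, the other 16 − k are at least 71, so the total is at least (16 − k)·71 + k·8.
This is ≤ 656, so (16 − k)·71 + 8k ≤ 656, which gives k ≥ 8.
Exactly 8 works: 8 values at 8 and 8 at 71 total 632; raise one of the low values by 24 (still ≤ 70) to hit 656.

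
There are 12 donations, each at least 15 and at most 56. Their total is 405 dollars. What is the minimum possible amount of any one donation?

Minimizing one value means maximizing the remaining 11.
The other 11 can take up 11 × 56 = 616 ≥ 405 − 15, so one donation can sit at its floor of 15.
Achievable: one at 15 and the other 11 totalling 390, which fits since 11 × 15 ≤ 390 ≤ 11 × 56.

15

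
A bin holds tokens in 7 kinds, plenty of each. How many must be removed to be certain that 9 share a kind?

You could draw 8 of every kind without reaching 9 of any — 56 in all.
One more forces 9 of some kind, so 56 + 1 = 57.

57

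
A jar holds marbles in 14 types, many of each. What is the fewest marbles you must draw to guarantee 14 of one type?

183

In the worst case you draw 13 of each of the 14 types: 14 × 13 = 182.
One more forces 14 of some type, so 182 + 1 = 183.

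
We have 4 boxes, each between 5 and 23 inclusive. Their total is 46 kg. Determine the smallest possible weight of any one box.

5

Minimizing one value means maximizing the remaining 3.
The other 3 can take up 3 × 23 = 69 ≥ 46 − 5, so one box can sit at its floor of 5.
Achievable: one at 5 and the other 3 totalling 41, which fits since 3 × 5 ≤ 41 ≤ 3 × 23.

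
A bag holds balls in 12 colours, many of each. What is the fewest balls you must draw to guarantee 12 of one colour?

You could draw 11 of every colour without reaching 12 of any — 132 in all.
One more forces 12 of some colour, so 132 + 1 = 133.

133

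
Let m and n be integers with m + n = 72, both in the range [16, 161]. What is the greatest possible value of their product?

For a fixed sum, the product mn is largest when m and n are as close as possible.
Taking m = 36 and n = 36 (both in [16, 161]) gives mn = 1296.

1296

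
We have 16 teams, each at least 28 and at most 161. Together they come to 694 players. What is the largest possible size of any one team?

Maximizing one value means minimizing the remaining 15.
The other 15 contribute at least 15 × 28 = 420, leaving at most 694 − 420 = 274.
But each team is capped at 161, so the maximum is 161.
Achievable: one at 161 and the other 15 totalling 533, which fits since 15 × 28 ≤ 533 ≤ 15 × 161.

161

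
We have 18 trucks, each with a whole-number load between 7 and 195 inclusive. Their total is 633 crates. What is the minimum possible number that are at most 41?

Let j be the number exceeding 41. Then the total is ≥ 42·j + 7·(18 − j) = 126 + 35j.
So 35j ≤ 507 and j ≤ 14; hence at least 18 − 14 = 4 are ≤ 41.
Exactly 4 works: 4 values at 7 and 14 at 42 total 616; raise one of the low values by 17 (still ≤ 41) to hit 633.

4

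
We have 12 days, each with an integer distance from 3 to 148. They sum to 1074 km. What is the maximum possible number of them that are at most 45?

6

Each value at 45 or below falls at least 148 − 45 = 103 short of the ceiling 148.
The ceiling total is 12 × 148 = 1776, and we need 1074, so at most ⌊(1776 − 1074)/103⌋ = 6 can be that low.
k = 6 is achieved by 6 values at 45 and 6 at 148, total 1158; lower one of the 148's by 84 (still > 45) to reach 1074.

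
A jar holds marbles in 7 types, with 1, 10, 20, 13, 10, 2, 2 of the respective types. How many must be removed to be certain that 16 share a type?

54

In the worst case you take as many as possible of each type without reaching 16: 1 + 10 + 15 + 13 + 10 + 2 + 2 = 53.
The next one must give 16 of some type, so 53 + 1 = 54.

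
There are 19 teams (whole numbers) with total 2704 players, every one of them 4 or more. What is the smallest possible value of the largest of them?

The 19 values sum to 2704, so their maximum is at least ⌈2704/19⌉ = 143.
Achievable: 6 of them at 143 and 13 at 142 total 2704.

143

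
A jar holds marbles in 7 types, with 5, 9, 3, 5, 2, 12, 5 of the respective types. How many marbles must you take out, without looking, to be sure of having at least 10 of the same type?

39

In the worst case you take as many as possible of each type without reaching 10: 5 + 9 + 3 + 5 + 2 + 9 + 5 = 38.
The next one must give 10 of some type, so 38 + 1 = 39.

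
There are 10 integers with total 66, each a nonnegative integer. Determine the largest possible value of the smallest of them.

6

The average is 66/10 < 7, so some value is ≤ 6.
Taking 4 copies of 6 and 6 copies of 7 gives exactly 66, so 6 is attained.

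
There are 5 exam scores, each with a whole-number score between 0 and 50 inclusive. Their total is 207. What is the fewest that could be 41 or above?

Suppose at most 5 − j of them reach 41; then j values are ≤ 40 and the rest ≤ 50.
The total is then ≤ 40·j + 50·(5 − j) = 250 − 10j. For this to be ≥ 207 we need j ≤ 4, so at least 5 − 4 = 1 must reach 41.
Exactly 1 works: 1 value at 50 and 4 at 40 total 210; lower one of the high values by 3 (still ≥ 41) to hit 207.

1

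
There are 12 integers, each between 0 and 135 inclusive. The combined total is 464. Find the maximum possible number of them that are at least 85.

With k values at 85 or above and the rest at least 0, the sum is at least 0 + 85k.
Since the sum is 464, we need 85k ≤ 464, i.e. k ≤ 5.
k = 5 is achieved by 5 values at 85 and 7 at 0, total 425; add 39 to one value (staying below 85) to reach 464.

5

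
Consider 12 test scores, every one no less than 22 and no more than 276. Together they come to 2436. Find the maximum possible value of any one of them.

Maximizing one value means minimizing the remaining 11.
The other 11 contribute at least 11 × 22 = 242, leaving at most 2436 − 242 = 2194.
But each score is capped at 276, so the maximum is 276.
Achievable: one at 276 and the other 11 totalling 2160, which fits since 11 × 22 ≤ 2160 ≤ 11 × 276.

276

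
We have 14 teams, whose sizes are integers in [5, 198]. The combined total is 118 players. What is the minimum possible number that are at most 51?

If only k of them are at most 51, the other 14 − k are at least 52, so the total is at least (14 − k)·52 + k·5.
This is ≤ 118, so (14 − k)·52 + 5k ≤ 118, which gives k ≥ 13.
Exactly 13 works: 13 values at 5 and 1 at 52 total 117; raise one of the low values by 1 (still ≤ 51) to hit 118.

13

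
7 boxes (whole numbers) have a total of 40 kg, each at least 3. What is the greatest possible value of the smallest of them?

If every one of the 7 were at least 6, the total would be at least 7 × 6 = 42 > 40.
Equality holds with 2 values of 5 and 5 values of 6.

5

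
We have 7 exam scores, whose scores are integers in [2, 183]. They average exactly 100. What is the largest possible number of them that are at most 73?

The total is 7 × 100 = 700.
Each value at 73 or below falls at least 183 − 73 = 110 short of the ceiling 183.
The ceiling total is 7 × 183 = 1281, and we need 700, so at most ⌊(1281 − 700)/110⌋ = 5 can be that low.
k = 5 is achieved by 5 values at 73 and 2 at 183, total 731; lower one of the 183's by 31 (still > 73) to reach 700.

5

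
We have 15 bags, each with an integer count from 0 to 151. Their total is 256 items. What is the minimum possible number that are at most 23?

5

Let j be the number exceeding 23. Then the total is ≥ 24·j + 0·(15 − j) = 0 + 24j.
So 24j ≤ 256 and j ≤ 10; hence at least 15 − 10 = 5 are ≤ 23.
Exactly 5 works: 5 values at 0 and 10 at 24 total 240; raise one of the low values by 16 (still ≤ 23) to hit 256.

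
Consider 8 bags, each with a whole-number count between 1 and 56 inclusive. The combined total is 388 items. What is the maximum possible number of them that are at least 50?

7

Suppose k of them are at least 50. Those contribute at least 50 each and the other 8 − k at least 1 each.
So the total is at least 50k + 1(8 − k) = 8 + 49k. This must be ≤ 388, giving k ≤ 7.
k = 7 is achieved by 7 values at 50 and 1 at 1, total 351; add 37 to one value (staying below 50) to reach 388.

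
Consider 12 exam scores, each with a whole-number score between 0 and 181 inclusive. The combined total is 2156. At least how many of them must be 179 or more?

7

Suppose at most 12 − j of them reach 179; then j values are ≤ 178 and the rest ≤ 181.
The total is then ≤ 178·j + 181·(12 − j) = 2172 − 3j. For this to be ≥ 2156 we need j ≤ 5, so at least 12 − 5 = 7 must reach 179.
Exactly 7 works: 7 values at 181 and 5 at 178 total 2157; lower one of the high values by 1 (still ≥ 179) to hit 2156.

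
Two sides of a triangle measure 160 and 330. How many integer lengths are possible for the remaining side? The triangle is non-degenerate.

The triangle inequality gives |160 − 330| < c < 160 + 330, i.e. 170 < c < 490.
So c can be any integer from 171 to 489: 319 values.

319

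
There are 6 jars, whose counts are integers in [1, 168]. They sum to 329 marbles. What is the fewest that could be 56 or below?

1

Let j be the number exceeding 56. Then the total is ≥ 57·j + 1·(6 − j) = 6 + 56j.
So 56j ≤ 323 and j ≤ 5; hence at least 6 − 5 = 1 are ≤ 56.
Exactly 1 works: 1 value at 1 and 5 at 57 total 286; raise one of the low values by 43 (still ≤ 56) to hit 329.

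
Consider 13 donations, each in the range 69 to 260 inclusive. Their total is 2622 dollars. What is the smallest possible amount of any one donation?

Minimizing one value means maximizing the remaining 12.
The other 12 can take up 12 × 260 = 3120 ≥ 2622 − 69, so one donation can sit at its floor of 69.
Achievable: one at 69 and the other 12 totalling 2553, which fits since 12 × 69 ≤ 2553 ≤ 12 × 260.

69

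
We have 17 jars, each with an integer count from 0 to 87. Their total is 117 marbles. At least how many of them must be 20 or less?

12

Let j be the number exceeding 20. Then the total is ≥ 21·j + 0·(17 − j) = 0 + 21j.
So 21j ≤ 117 and j ≤ 5; hence at least 17 − 5 = 12 are ≤ 20.
Exactly 12 works: 12 values at 0 and 5 at 21 total 105; raise one of the low values by 12 (still ≤ 20) to hit 117.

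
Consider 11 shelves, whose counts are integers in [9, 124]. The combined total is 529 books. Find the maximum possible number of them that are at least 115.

4

Suppose k of them are at least 115. Those contribute at least 115 each and the other 11 − k at least 9 each.
So the total is at least 115k + 9(11 − k) = 99 + 106k. This must be ≤ 529, giving k ≤ 4.
k = 4 is achieved by 4 values at 115 and 7 at 9, total 523; add 6 to one value (staying below 115) to reach 529.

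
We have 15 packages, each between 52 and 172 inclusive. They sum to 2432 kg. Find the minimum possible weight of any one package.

To make one package as small as possible, make the other 14 as large as possible.
The other 14 can take up 14 × 172 = 2408 ≥ 2432 − 52, so one package can sit at its floor of 52.
Achievable: one at 52 and the other 14 totalling 2380, which fits since 14 × 52 ≤ 2380 ≤ 14 × 172.

52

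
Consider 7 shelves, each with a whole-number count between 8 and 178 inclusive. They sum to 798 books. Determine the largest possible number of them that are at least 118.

6

If k of the values are ≥ 118, the total is ≥ 118k + 8(7 − k).
Setting 118k + 8(7 − k) ≤ 798 gives 110k ≤ 742, so k ≤ 6.
k = 6 is achieved by 6 values at 118 and 1 at 8, total 716; add 82 to one value (staying below 118) to reach 798.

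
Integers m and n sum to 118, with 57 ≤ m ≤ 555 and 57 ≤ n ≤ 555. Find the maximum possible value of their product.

3481

mn = m(118 − m) is maximized when m is as near 118/2 as the bounds allow.
Taking m = 59 and n = 59 (both in [57, 555]) gives mn = 3481.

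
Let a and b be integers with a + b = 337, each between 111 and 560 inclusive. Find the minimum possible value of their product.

For a fixed sum, ab is smallest when a and b are as far apart as possible.
At the endpoint a = 111, b = 337 − 111 = 226, so ab = 111 × 226 = 25086.

25086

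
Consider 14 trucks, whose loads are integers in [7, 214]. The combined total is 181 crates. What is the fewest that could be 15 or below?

5

If only k of them are at most 15, the other 14 − k are at least 16, so the total is at least (14 − k)·16 + k·7.
This is ≤ 181, so (14 − k)·16 + 7k ≤ 181, which gives k ≥ 5.
Exactly 5 works: 5 values at 7 and 9 at 16 total 179; raise one of the low values by 2 (still ≤ 15) to hit 181.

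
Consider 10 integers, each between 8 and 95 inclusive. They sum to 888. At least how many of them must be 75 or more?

If only k of them are at least 75, the other 10 − k are at most 74, so the total is at most k·95 + (10 − k)·74.
This must reach 888, so k·95 + (10 − k)·74 ≥ 888, giving k ≥ 8.
Exactly 8 works: 8 values at 95 and 2 at 74 total 908; lower one of the high values by 20 (still ≥ 75) to hit 888.

8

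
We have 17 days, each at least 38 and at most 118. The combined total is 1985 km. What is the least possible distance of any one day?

97

To make one day as small as possible, make the other 16 as large as possible.
The other 16 contribute at most 16 × 118 = 1888, leaving at least 1985 − 1888 = 97.
Since 97 ≥ 38, this is achievable: one at 97 and 16 at 118.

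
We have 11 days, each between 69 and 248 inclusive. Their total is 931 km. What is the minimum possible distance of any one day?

To make one day as small as possible, make the other 10 as large as possible.
The other 10 can take up 10 × 248 = 2480 ≥ 931 − 69, so one day can sit at its floor of 69.
Achievable: one at 69 and the other 10 totalling 862, which fits since 10 × 69 ≤ 862 ≤ 10 × 248.

69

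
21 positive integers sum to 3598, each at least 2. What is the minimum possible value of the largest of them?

The 21 values sum to 3598, so their maximum is at least ⌈3598/21⌉ = 172.
Achievable: 7 of them at 172 and 14 at 171 total 3598.

172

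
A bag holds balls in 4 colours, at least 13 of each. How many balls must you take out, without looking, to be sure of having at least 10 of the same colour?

You could draw 9 of every colour without reaching 10 of any — 36 in all.
One more forces 10 of some colour, so 36 + 1 = 37.

37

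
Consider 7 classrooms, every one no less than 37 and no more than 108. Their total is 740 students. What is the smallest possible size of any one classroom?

To make one classroom as small as possible, make the other 6 as large as possible.
The other 6 contribute at most 6 × 108 = 648, leaving at least 740 − 648 = 92.
Since 92 ≥ 37, this is achievable: one at 92 and 6 at 108.

92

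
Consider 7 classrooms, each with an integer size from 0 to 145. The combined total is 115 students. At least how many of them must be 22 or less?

2

Each value above 22 is at least 23, contributing at least 23 − 0 = 23 above the floor 0.
The sum exceeds the floor total 0 by 115, so at most ⌊115/23⌋ = 5 exceed 22, and at least 2 are ≤ 22.
Exactly 2 works: 2 values at 0 and 5 at 23 total 115.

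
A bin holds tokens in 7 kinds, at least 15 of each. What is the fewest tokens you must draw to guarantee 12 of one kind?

78

In the worst case you draw 11 of each of the 7 kinds: 7 × 11 = 77.
One more forces 12 of some kind, so 77 + 1 = 78.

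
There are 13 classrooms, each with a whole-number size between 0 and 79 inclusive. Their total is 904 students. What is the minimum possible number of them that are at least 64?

Suppose at most 13 − j of them reach 64; then j values are ≤ 63 and the rest ≤ 79.
The total is then ≤ 63·j + 79·(13 − j) = 1027 − 16j. For this to be ≥ 904 we need j ≤ 7, so at least 13 − 7 = 6 must reach 64.
Exactly 6 works: 6 values at 79 and 7 at 63 total 915; lower one of the high values by 11 (still ≥ 64) to hit 904.

6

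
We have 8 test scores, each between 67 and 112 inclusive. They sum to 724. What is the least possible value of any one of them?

67

Minimizing one value means maximizing the remaining 7.
The other 7 can take up 7 × 112 = 784 ≥ 724 − 67, so one score can sit at its floor of 67.
Achievable: one at 67 and the other 7 totalling 657, which fits since 7 × 67 ≤ 657 ≤ 7 × 112.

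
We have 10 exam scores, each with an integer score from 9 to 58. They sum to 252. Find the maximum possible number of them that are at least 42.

4

If k of the values are ≥ 42, the total is ≥ 42k + 9(10 − k).
Setting 42k + 9(10 − k) ≤ 252 gives 33k ≤ 162, so k ≤ 4.
k = 4 is achieved by 4 values at 42 and 6 at 9, total 222; add 30 to one value (staying below 42) to reach 252.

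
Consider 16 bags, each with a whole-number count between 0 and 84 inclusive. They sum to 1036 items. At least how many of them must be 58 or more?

5

If only k of them are at least 58, the other 16 − k are at most 57, so the total is at most k·84 + (16 − k)·57.
This must reach 1036, so k·84 + (16 − k)·57 ≥ 1036, giving k ≥ 5.
Exactly 5 works: 5 values at 84 and 11 at 57 total 1047; lower one of the high values by 11 (still ≥ 58) to hit 1036.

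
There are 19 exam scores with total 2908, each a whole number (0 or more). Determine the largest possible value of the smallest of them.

153

The average is 2908/19 < 154, so some value is ≤ 153.
Taking 18 copies of 153 and 1 copy of 154 gives exactly 2908, so 153 is attained.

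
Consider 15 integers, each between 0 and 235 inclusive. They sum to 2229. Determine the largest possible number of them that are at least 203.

Suppose k of them are at least 203. Those contribute at least 203 each and the other 15 − k at least 0 each.
So the total is at least 203k + 0(15 − k) = 0 + 203k. This must be ≤ 2229, giving k ≤ 10.
k = 10 is achieved by 10 values at 203 and 5 at 0, total 2030; add 199 to one value (staying below 203) to reach 2229.

10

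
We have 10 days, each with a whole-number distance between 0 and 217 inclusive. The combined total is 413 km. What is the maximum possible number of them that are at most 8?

Suppose k of them are at most 8. Those contribute at most 8 each and the rest at most 217 each.
So the total is at most 8k + 217(10 − k) = 2170 − 209k. This must still be ≥ 413, so k ≤ 8.
k = 8 is achieved by 8 values at 8 and 2 at 217, total 498; lower one of the 217's by 85 (still > 8) to reach 413.

8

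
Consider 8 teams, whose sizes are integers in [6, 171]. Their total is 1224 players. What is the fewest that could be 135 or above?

If only k of them are at least 135, the other 8 − k are at most 134, so the total is at most k·171 + (8 − k)·134.
This must reach 1224, so k·171 + (8 − k)·134 ≥ 1224, giving k ≥ 5.
Exactly 5 works: 5 values at 171 and 3 at 134 total 1257; lower one of the high values by 33 (still ≥ 135) to hit 1224.

5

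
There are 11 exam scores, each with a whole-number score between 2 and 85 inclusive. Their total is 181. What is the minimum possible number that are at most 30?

Each value above 30 is at least 31, contributing at least 31 − 2 = 29 above the floor 2.
The sum exceeds the floor total 22 by 159, so at most ⌊159/29⌋ = 5 exceed 30, and at least 6 are ≤ 30.
Exactly 6 works: 6 values at 2 and 5 at 31 total 167; raise one of the low values by 14 (still ≤ 30) to hit 181.

6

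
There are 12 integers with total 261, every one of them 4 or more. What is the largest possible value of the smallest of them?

The 12 values sum to 261, so their minimum is at most ⌊261/12⌋ = 21.
Achievable: 3 of them at 21 and 9 at 22 total 261.

21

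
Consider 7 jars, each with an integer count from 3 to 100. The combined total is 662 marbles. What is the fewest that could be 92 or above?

3

Each value short of 92 is at most 91, costing at least 100 − 91 = 9 against the maximum total of 700.
We can afford to lose at most 700 − 662 = 38, so at most ⌊38/9⌋ = 4 fall short, and at least 3 are ≥ 92.
Exactly 3 works: 3 values at 100 and 4 at 91 total 664; lower one of the high values by 2 (still ≥ 92) to hit 662.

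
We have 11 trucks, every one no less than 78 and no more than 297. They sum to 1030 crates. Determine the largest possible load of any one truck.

250

To make one truck as large as possible, make the other 10 as small as possible.
The other 10 contribute at least 10 × 78 = 780, leaving at most 1030 − 780 = 250.
Since 250 ≤ 297, this is achievable: one at 250 and 10 at 78.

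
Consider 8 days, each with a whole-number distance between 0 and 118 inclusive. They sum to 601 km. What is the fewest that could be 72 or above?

1

If only k of them are at least 72, the other 8 − k are at most 71, so the total is at most k·118 + (8 − k)·71.
This must reach 601, so k·118 + (8 − k)·71 ≥ 601, giving k ≥ 1.
Exactly 1 works: 1 value at 118 and 7 at 71 total 615; lower one of the high values by 14 (still ≥ 72) to hit 601.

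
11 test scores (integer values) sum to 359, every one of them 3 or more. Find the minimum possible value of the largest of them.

33

If every one of the 11 were at most 32, the total would be at most 11 × 32 = 352 < 359.
Achievable: 7 of them at 33 and 4 at 32 total 359.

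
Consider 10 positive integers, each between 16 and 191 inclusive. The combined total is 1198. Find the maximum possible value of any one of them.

Maximizing one value means minimizing the remaining 9.
The other 9 contribute at least 9 × 16 = 144, leaving at most 1198 − 144 = 1054.
But each integer is capped at 191, so the maximum is 191.
Achievable: one at 191 and the other 9 totalling 1007, which fits since 9 × 16 ≤ 1007 ≤ 9 × 191.

191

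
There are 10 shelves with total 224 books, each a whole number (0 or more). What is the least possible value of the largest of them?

Some value must be at least ⌈224/10⌉ = 23, since 10 × 22 = 220 < 224.
Equality holds with 4 values of 23 and 6 values of 22.

23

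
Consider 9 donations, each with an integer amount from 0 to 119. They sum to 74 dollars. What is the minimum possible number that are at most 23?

6

If only k of them are at most 23, the other 9 − k are at least 24, so the total is at least (9 − k)·24 + k·0.
This is ≤ 74, so (9 − k)·24 + 0k ≤ 74, which gives k ≥ 6.
Exactly 6 works: 6 values at 0 and 3 at 24 total 72; raise one of the low values by 2 (still ≤ 23) to hit 74.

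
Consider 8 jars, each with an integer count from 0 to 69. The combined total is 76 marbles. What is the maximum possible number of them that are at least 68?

1

With k values at 68 or above and the rest at least 0, the sum is at least 0 + 68k.
Since the sum is 76, we need 68k ≤ 76, i.e. k ≤ 1.
k = 1 is achieved by 1 value at 68 and 7 at 0, total 68; add 8 to one value (staying below 68) to reach 76.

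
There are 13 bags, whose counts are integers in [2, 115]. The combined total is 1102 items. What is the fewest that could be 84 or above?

1

Suppose at most 13 − j of them reach 84; then j values are ≤ 83 and the rest ≤ 115.
The total is then ≤ 83·j + 115·(13 − j) = 1495 − 32j. For this to be ≥ 1102 we need j ≤ 12, so at least 13 − 12 = 1 must reach 84.
Exactly 1 works: 1 value at 115 and 12 at 83 total 1111; lower one of the high values by 9 (still ≥ 84) to hit 1102.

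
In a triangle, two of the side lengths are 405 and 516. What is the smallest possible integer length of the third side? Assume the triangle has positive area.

The third side must exceed |405 − 516| = 111.
The smallest integer above 111 is 112.

112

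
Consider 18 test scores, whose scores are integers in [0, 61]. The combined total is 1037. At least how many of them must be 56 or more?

8

If only k of them are at least 56, the other 18 − k are at most 55, so the total is at most k·61 + (18 − k)·55.
This must reach 1037, so k·61 + (18 − k)·55 ≥ 1037, giving k ≥ 8.
Exactly 8 works: 8 values at 61 and 10 at 55 total 1038; lower one of the high values by 1 (still ≥ 56) to hit 1037.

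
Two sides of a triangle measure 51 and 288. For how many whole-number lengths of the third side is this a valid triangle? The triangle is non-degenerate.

101

The triangle inequality gives |51 − 288| < c < 51 + 288, i.e. 237 < c < 339.
So c can be any integer from 238 to 338: 101 values.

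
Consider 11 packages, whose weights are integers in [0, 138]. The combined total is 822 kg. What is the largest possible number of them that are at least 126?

Suppose k of them are at least 126. Those contribute at least 126 each and the other 11 − k at least 0 each.
So the total is at least 126k + 0(11 − k) = 0 + 126k. This must be ≤ 822, giving k ≤ 6.
k = 6 is achieved by 6 values at 126 and 5 at 0, total 756; add 66 to one value (staying below 126) to reach 822.

6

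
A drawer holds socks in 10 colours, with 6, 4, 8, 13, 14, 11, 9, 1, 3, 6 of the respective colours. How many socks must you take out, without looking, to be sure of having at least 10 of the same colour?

65

In the worst case you take as many as possible of each colour without reaching 10: 6 + 4 + 8 + 9 + 9 + 9 + 9 + 1 + 3 + 6 = 64.
The next one must give 10 of some colour, so 64 + 1 = 65.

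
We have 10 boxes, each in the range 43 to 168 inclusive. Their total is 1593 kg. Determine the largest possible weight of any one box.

168

To make one box as large as possible, make the other 9 as small as possible.
The other 9 contribute at least 9 × 43 = 387, leaving at most 1593 − 387 = 1206.
But each box is capped at 168, so the maximum is 168.
Achievable: one at 168 and the other 9 totalling 1425, which fits since 9 × 43 ≤ 1425 ≤ 9 × 168.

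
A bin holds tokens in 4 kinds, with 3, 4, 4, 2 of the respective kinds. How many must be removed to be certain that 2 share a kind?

5

In the worst case you take as many as possible of each kind without reaching 2: 1 + 1 + 1 + 1 = 4.
The next one must give 2 of some kind, so 4 + 1 = 5.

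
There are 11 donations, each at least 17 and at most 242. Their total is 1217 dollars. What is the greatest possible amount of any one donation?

Maximizing one value means minimizing the remaining 10.
The other 10 contribute at least 10 × 17 = 170, leaving at most 1217 − 170 = 1047.
But each donation is capped at 242, so the maximum is 242.
Achievable: one at 242 and the other 10 totalling 975, which fits since 10 × 17 ≤ 975 ≤ 10 × 242.

242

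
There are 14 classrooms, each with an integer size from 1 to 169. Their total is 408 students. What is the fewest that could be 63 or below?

8

Each value above 63 is at least 64, contributing at least 64 − 1 = 63 above the floor 1.
The sum exceeds the floor total 14 by 394, so at most ⌊394/63⌋ = 6 exceed 63, and at least 8 are ≤ 63.
Exactly 8 works: 8 values at 1 and 6 at 64 total 392; raise one of the low values by 16 (still ≤ 63) to hit 408.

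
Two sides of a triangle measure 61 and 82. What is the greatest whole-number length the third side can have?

142

The third side must be less than 61 + 82 = 143.
The largest integer below 143 is 142.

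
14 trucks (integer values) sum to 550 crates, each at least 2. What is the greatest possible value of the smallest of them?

39

If every one of the 14 were at least 40, the total would be at least 14 × 40 = 560 > 550.
Equality holds with 10 values of 39 and 4 values of 40.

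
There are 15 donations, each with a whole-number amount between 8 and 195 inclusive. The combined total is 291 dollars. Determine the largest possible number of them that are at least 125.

Suppose k of them are at least 125. Those contribute at least 125 each and the other 15 − k at least 8 each.
So the total is at least 125k + 8(15 − k) = 120 + 117k. This must be ≤ 291, giving k ≤ 1.
k = 1 is achieved by 1 value at 125 and 14 at 8, total 237; add 54 to one value (staying below 125) to reach 291.

1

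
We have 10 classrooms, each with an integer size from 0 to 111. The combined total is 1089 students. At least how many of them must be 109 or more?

3

If only k of them are at least 109, the other 10 − k are at most 108, so the total is at most k·111 + (10 − k)·108.
This must reach 1089, so k·111 + (10 − k)·108 ≥ 1089, giving k ≥ 3.
Exactly 3 works: 3 values at 111 and 7 at 108 total 1089.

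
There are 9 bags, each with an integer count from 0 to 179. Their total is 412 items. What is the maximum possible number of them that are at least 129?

Suppose k of them are at least 129. Those contribute at least 129 each and the other 9 − k at least 0 each.
So the total is at least 129k + 0(9 − k) = 0 + 129k. This must be ≤ 412, giving k ≤ 3.
k = 3 is achieved by 3 values at 129 and 6 at 0, total 387; add 25 to one value (staying below 129) to reach 412.

3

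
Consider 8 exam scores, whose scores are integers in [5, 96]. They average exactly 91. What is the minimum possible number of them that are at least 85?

5

The total is 8 × 91 = 728.
Each value short of 85 is at most 84, costing at least 96 − 84 = 12 against the maximum total of 768.
We can afford to lose at most 768 − 728 = 40, so at most ⌊40/12⌋ = 3 fall short, and at least 5 are ≥ 85.
Exactly 5 works: 5 values at 96 and 3 at 84 total 732; lower one of the high values by 4 (still ≥ 85) to hit 728.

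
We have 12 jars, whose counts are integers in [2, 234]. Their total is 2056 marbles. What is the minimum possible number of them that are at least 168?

1

Suppose at most 12 − j of them reach 168; then j values are ≤ 167 and the rest ≤ 234.
The total is then ≤ 167·j + 234·(12 − j) = 2808 − 67j. For this to be ≥ 2056 we need j ≤ 11, so at least 12 − 11 = 1 must reach 168.
Exactly 1 works: 1 value at 234 and 11 at 167 total 2071; lower one of the high values by 15 (still ≥ 168) to hit 2056.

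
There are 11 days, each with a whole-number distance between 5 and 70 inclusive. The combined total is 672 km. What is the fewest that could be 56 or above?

Each value short of 56 is at most 55, costing at least 70 − 55 = 15 against the maximum total of 770.
We can afford to lose at most 770 − 672 = 98, so at most ⌊98/15⌋ = 6 fall short, and at least 5 are ≥ 56.
Exactly 5 works: 5 values at 70 and 6 at 55 total 680; lower one of the high values by 8 (still ≥ 56) to hit 672.

5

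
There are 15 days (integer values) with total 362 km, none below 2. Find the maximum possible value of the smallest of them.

24

The 15 values sum to 362, so their minimum is at most ⌊362/15⌋ = 24.
Equality holds with 13 values of 24 and 2 values of 25.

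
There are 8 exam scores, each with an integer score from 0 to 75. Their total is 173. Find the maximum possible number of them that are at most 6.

6

Suppose k of them are at most 6. Those contribute at most 6 each and the rest at most 75 each.
So the total is at most 6k + 75(8 − k) = 600 − 69k. This must still be ≥ 173, so k ≤ 6.
k = 6 is achieved by 6 values at 6 and 2 at 75, total 186; lower one of the 75's by 13 (still > 6) to reach 173.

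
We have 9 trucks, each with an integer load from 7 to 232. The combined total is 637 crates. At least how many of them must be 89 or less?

If only k of them are at most 89, the other 9 − k are at least 90, so the total is at least (9 − k)·90 + k·7.
This is ≤ 637, so (9 − k)·90 + 7k ≤ 637, which gives k ≥ 3.
Exactly 3 works: 3 values at 7 and 6 at 90 total 561; raise one of the low values by 76 (still ≤ 89) to hit 637.

3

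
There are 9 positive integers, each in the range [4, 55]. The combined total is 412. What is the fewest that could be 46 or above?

1

Each value short of 46 is at most 45, costing at least 55 − 45 = 10 against the maximum total of 495.
We can afford to lose at most 495 − 412 = 83, so at most ⌊83/10⌋ = 8 fall short, and at least 1 are ≥ 46.
Exactly 1 works: 1 value at 55 and 8 at 45 total 415; lower one of the high values by 3 (still ≥ 46) to hit 412.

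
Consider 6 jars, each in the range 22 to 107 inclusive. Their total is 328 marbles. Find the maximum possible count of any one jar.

To make one jar as large as possible, make the other 5 as small as possible.
The other 5 contribute at least 5 × 22 = 110, leaving at most 328 − 110 = 218.
But each jar is capped at 107, so the maximum is 107.
Achievable: one at 107 and the other 5 totalling 221, which fits since 5 × 22 ≤ 221 ≤ 5 × 107.

107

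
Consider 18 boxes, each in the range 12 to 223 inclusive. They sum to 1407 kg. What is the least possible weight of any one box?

12

Minimizing one value means maximizing the remaining 17.
The other 17 can take up 17 × 223 = 3791 ≥ 1407 − 12, so one box can sit at its floor of 12.
Achievable: one at 12 and the other 17 totalling 1395, which fits since 17 × 12 ≤ 1395 ≤ 17 × 223.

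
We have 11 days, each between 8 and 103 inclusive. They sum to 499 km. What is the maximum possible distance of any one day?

Maximizing one value means minimizing the remaining 10.
The other 10 contribute at least 10 × 8 = 80, leaving at most 499 − 80 = 419.
But each day is capped at 103, so the maximum is 103.
Achievable: one at 103 and the other 10 totalling 396, which fits since 10 × 8 ≤ 396 ≤ 10 × 103.

103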